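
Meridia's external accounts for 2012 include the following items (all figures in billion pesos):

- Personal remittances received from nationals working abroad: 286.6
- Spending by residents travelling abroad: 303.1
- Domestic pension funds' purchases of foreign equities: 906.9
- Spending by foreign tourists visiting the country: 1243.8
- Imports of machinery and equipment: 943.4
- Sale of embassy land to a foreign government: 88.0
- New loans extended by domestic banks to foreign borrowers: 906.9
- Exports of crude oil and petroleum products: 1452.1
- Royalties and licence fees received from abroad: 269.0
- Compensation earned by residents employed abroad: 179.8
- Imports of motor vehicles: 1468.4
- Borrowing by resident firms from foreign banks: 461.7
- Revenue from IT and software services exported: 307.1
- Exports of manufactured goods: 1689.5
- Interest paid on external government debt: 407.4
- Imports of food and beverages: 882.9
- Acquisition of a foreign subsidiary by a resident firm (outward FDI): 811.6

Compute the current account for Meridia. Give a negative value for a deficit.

Goods: -943.4 - 1468.4 + 1452.1 - 882.9 + 1689.5 = -153.1
Services: 307.1 + 269.0 - 303.1 + 1243.8 = 1516.8
Primary income: -407.4 + 179.8 = -227.6
Secondary income: 286.6
Current account = (-153.1) + 1516.8 + (-227.6) + 286.6 = 1422.7
(Excluded from the current account — financial account: domestic pension funds' purchases of foreign equities 906.9, new loans extended by domestic banks to foreign borrowers 906.9, borrowing by resident firms from foreign banks 461.7, acquisition of a foreign subsidiary by a resident firm (outward FDI) 811.6; capital account: sale of embassy land to a foreign government 88.0.)

1422.7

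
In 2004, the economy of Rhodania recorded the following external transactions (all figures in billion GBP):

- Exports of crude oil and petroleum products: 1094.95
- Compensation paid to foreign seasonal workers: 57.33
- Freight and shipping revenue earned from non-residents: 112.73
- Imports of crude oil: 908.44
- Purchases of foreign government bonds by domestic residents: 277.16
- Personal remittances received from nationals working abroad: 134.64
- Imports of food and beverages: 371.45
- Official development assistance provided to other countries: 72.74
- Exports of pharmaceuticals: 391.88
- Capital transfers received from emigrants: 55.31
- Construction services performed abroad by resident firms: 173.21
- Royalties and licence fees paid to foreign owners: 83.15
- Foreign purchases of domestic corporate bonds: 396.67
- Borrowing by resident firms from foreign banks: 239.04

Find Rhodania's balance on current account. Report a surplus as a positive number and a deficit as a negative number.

Goods: -371.45 + 391.88 - 908.44 + 1094.95 = 206.94
Services: -83.15 + 112.73 + 173.21 = 202.79
Primary income: -57.33
Secondary income: -72.74 + 134.64 = 61.90
Current account = 206.94 + 202.79 + (-57.33) + 61.90 = 414.30
(Excluded from the current account — financial account: purchases of foreign government bonds by domestic residents 277.16, foreign purchases of domestic corporate bonds 396.67, borrowing by resident firms from foreign banks 239.04; capital account: capital transfers received from emigrants 55.31.)

414.30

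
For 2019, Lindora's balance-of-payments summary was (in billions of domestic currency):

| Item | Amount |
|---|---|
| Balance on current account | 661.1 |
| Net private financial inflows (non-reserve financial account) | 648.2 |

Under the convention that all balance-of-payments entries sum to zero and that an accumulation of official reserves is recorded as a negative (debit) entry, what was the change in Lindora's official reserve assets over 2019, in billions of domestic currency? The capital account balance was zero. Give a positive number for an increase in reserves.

1309.3

Official reserve transactions balance = -(661.1 + 648.2) = -1309.3
An accumulation of reserves is recorded as a debit (negative entry), so the change in the stock of reserves is the negative of that balance.
Change in official reserves = -(-1309.3) = 1309.3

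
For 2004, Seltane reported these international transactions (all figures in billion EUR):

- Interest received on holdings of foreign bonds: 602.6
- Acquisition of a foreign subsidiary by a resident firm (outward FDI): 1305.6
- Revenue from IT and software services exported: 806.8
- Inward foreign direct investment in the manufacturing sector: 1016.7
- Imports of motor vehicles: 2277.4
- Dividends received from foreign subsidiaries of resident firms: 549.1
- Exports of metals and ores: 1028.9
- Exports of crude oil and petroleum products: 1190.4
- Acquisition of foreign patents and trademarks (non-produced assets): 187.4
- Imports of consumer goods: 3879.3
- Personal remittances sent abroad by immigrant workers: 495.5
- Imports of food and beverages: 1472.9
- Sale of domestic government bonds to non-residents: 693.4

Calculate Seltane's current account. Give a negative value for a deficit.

Goods: -3879.3 - 1472.9 + 1028.9 - 2277.4 + 1190.4 = -5410.3
Services: 806.8
Primary income: 549.1 + 602.6 = 1151.7
Secondary income: -495.5
Current account = (-5410.3) + 806.8 + 1151.7 + (-495.5) = -3947.3
(Excluded from the current account — financial account: acquisition of a foreign subsidiary by a resident firm (outward FDI) 1305.6, inward foreign direct investment in the manufacturing sector 1016.7, sale of domestic government bonds to non-residents 693.4; capital account: acquisition of foreign patents and trademarks (non-produced assets) 187.4.)

-3947.3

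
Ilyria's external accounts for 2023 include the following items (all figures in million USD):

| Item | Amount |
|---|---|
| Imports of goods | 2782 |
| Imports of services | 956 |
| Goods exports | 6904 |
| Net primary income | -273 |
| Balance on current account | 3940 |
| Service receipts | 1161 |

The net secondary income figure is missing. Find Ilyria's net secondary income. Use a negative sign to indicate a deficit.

Current account = goods balance + services balance + net primary income + net secondary income
Sum of the known components = 4054
Net secondary income = CA - (known components) = 3940 - 4054 = -114

-114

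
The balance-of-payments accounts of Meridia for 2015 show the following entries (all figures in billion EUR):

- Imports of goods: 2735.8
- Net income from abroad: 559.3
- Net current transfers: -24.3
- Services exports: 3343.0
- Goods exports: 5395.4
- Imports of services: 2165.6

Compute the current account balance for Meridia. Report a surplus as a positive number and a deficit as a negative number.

4372.0

Goods balance = 5395.4 - 2735.8 = 2659.6
Services balance = 3343.0 - 2165.6 = 1177.4
Trade balance (goods + services) = 2659.6 + 1177.4 = 3837.0
Net primary income = 559.3
Net secondary income = -24.3
Current account = 3837.0 + 559.3 + (-24.3) = 4372.0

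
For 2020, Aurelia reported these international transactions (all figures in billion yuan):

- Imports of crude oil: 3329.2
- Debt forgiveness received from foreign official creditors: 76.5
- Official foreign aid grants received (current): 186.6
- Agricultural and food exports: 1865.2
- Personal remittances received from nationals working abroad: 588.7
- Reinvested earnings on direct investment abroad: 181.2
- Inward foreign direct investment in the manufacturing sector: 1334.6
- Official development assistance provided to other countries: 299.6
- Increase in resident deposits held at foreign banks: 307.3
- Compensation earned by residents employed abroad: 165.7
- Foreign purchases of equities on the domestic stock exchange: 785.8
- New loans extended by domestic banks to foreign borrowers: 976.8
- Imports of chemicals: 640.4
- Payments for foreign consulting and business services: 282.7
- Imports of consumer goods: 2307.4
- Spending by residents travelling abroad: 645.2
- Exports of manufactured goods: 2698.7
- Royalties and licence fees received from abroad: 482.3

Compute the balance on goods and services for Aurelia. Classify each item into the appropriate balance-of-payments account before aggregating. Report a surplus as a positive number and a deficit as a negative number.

Goods: -3329.2 - 2307.4 + 2698.7 - 640.4 + 1865.2 = -1713.1
Services: 482.3 - 645.2 - 282.7 = -445.6
Trade balance = -1713.1 + (-445.6) = -2158.7
(Excluded from the trade balance — capital account: debt forgiveness received from foreign official creditors 76.5; secondary income: official foreign aid grants received (current) 186.6, personal remittances received from nationals working abroad 588.7, official development assistance provided to other countries 299.6; primary income: reinvested earnings on direct investment abroad 181.2, compensation earned by residents employed abroad 165.7; financial account: inward foreign direct investment in the manufacturing sector 1334.6, increase in resident deposits held at foreign banks 307.3, foreign purchases of equities on the domestic stock exchange 785.8, new loans extended by domestic banks to foreign borrowers 976.8.)

-2158.7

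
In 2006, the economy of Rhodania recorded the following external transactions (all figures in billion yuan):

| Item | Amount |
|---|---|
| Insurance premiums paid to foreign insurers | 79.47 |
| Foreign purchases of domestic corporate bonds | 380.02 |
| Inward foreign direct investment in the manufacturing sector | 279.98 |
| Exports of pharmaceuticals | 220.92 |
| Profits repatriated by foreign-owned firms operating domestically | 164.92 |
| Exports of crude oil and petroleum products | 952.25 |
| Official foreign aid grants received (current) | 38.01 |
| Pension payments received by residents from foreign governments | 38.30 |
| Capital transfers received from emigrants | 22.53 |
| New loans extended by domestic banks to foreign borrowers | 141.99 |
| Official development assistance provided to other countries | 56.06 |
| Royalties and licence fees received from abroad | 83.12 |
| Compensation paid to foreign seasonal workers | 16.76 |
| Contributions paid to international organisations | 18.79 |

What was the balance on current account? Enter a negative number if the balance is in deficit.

996.60

Goods: 952.25 + 220.92 = 1173.17
Services: 83.12 - 79.47 = 3.65
Primary income: -16.76 - 164.92 = -181.68
Secondary income: -56.06 + 38.01 + 38.30 - 18.79 = 1.46
Current account = 1173.17 + 3.65 + (-181.68) + 1.46 = 996.60
(Excluded from the current account — financial account: foreign purchases of domestic corporate bonds 380.02, inward foreign direct investment in the manufacturing sector 279.98, new loans extended by domestic banks to foreign borrowers 141.99; capital account: capital transfers received from emigrants 22.53.)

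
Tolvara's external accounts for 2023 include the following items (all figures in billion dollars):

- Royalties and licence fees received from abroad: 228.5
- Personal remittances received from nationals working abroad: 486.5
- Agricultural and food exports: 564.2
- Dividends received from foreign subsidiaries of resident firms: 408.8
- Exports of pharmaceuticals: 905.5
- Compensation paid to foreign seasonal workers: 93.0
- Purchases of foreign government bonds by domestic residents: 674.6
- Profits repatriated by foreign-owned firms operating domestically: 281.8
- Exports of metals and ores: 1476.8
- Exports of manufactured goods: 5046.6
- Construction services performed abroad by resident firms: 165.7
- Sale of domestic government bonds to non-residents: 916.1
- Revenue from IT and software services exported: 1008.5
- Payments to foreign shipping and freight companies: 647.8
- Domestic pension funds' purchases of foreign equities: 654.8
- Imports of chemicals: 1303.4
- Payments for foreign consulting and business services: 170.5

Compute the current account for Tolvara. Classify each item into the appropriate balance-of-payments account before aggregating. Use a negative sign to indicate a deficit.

7794.6

Goods: 564.2 + 1476.8 + 5046.6 - 1303.4 + 905.5 = 6689.7
Services: 1008.5 + 165.7 - 647.8 - 170.5 + 228.5 = 584.4
Primary income: 408.8 - 93.0 - 281.8 = 34.0
Secondary income: 486.5
Current account = 6689.7 + 584.4 + 34.0 + 486.5 = 7794.6
(Excluded from the current account — financial account: purchases of foreign government bonds by domestic residents 674.6, sale of domestic government bonds to non-residents 916.1, domestic pension funds' purchases of foreign equities 654.8.)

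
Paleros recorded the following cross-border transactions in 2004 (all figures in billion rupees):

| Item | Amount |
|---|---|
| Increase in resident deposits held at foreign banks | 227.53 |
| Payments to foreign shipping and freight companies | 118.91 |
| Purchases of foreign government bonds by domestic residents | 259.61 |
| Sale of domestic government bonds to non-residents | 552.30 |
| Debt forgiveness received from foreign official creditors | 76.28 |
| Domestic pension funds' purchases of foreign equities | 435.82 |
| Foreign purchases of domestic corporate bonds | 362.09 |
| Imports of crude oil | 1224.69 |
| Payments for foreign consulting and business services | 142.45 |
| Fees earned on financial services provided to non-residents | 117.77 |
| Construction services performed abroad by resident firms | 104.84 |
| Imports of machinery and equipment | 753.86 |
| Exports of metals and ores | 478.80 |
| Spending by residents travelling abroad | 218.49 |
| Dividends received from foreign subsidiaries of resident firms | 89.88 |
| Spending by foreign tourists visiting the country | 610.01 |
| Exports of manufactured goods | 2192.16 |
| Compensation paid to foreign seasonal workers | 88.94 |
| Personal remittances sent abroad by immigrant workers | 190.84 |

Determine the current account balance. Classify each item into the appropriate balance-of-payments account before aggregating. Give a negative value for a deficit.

Goods: 2192.16 + 478.80 - 753.86 - 1224.69 = 692.41
Services: -218.49 + 610.01 - 118.91 + 117.77 + 104.84 - 142.45 = 352.77
Primary income: 89.88 - 88.94 = 0.94
Secondary income: -190.84
Current account = 692.41 + 352.77 + 0.94 + (-190.84) = 855.28
(Excluded from the current account — financial account: increase in resident deposits held at foreign banks 227.53, purchases of foreign government bonds by domestic residents 259.61, sale of domestic government bonds to non-residents 552.30, domestic pension funds' purchases of foreign equities 435.82, foreign purchases of domestic corporate bonds 362.09; capital account: debt forgiveness received from foreign official creditors 76.28.)

855.28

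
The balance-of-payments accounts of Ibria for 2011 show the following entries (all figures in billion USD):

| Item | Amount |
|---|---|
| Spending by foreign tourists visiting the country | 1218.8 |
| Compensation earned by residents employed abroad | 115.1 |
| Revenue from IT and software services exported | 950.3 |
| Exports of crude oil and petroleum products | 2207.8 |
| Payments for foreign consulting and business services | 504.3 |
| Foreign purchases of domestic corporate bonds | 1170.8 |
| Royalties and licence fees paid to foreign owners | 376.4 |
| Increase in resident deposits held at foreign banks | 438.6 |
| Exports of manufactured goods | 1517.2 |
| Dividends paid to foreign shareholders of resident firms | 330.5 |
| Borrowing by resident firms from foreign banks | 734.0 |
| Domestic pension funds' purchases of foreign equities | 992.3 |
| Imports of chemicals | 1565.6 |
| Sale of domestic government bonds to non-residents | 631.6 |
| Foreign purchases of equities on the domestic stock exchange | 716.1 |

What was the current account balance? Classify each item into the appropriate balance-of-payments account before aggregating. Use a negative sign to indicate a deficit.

3232.4

Goods: -1565.6 + 1517.2 + 2207.8 = 2159.4
Services: 1218.8 - 376.4 + 950.3 - 504.3 = 1288.4
Primary income: 115.1 - 330.5 = -215.4
Current account = 2159.4 + 1288.4 + (-215.4) = 3232.4
(Excluded from the current account — financial account: foreign purchases of domestic corporate bonds 1170.8, increase in resident deposits held at foreign banks 438.6, borrowing by resident firms from foreign banks 734.0, domestic pension funds' purchases of foreign equities 992.3, sale of domestic government bonds to non-residents 631.6, foreign purchases of equities on the domestic stock exchange 716.1.)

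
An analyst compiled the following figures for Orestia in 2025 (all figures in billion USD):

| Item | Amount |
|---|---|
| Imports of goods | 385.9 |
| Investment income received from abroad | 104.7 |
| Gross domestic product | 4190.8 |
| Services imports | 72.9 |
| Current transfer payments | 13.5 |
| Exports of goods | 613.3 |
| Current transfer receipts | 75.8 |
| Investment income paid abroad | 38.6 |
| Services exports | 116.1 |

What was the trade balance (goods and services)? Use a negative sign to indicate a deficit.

270.6

Goods balance = 613.3 - 385.9 = 227.4
Services balance = 116.1 - 72.9 = 43.2
Trade balance (goods + services) = 227.4 + 43.2 = 270.6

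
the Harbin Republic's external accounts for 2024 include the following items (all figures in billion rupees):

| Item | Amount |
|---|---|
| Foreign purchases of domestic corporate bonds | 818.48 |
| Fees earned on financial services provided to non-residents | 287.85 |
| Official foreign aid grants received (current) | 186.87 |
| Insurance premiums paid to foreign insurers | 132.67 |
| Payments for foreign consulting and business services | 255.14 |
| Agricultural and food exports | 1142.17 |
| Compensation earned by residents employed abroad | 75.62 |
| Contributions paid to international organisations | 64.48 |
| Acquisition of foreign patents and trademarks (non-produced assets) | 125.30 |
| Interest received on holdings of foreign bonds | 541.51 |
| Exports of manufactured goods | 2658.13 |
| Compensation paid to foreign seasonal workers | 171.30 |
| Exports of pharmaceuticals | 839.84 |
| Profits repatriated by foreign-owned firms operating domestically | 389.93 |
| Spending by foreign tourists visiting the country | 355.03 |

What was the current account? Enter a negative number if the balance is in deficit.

5073.50

Goods: 839.84 + 1142.17 + 2658.13 = 4640.14
Services: -255.14 - 132.67 + 355.03 + 287.85 = 255.07
Primary income: 75.62 - 171.30 - 389.93 + 541.51 = 55.90
Secondary income: -64.48 + 186.87 = 122.39
Current account = 4640.14 + 255.07 + 55.90 + 122.39 = 5073.50
(Excluded from the current account — financial account: foreign purchases of domestic corporate bonds 818.48; capital account: acquisition of foreign patents and trademarks (non-produced assets) 125.30.)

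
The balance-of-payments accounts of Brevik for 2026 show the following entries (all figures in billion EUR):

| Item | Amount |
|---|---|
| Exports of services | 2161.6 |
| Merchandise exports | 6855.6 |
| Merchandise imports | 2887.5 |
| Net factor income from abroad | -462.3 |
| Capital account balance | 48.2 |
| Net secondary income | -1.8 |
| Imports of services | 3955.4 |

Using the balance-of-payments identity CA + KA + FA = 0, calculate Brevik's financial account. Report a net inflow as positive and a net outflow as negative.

-1758.4

Goods balance = 6855.6 - 2887.5 = 3968.1
Services balance = 2161.6 - 3955.4 = -1793.8
Trade balance (goods + services) = 3968.1 + (-1793.8) = 2174.3
Net primary income = -462.3
Net secondary income = -1.8
Current account = 2174.3 + (-462.3) + (-1.8) = 1710.2
Financial account = -(1710.2 + 48.2) = -1758.4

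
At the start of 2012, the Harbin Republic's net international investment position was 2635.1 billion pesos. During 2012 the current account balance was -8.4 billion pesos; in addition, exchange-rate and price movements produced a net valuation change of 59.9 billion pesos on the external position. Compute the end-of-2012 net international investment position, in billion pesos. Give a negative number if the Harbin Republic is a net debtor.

2686.6

Change in NIIP = current account + net valuation change = -8.4 + 59.9 = 51.5
End-of-year NIIP = 2635.1 + 51.5 = 2686.6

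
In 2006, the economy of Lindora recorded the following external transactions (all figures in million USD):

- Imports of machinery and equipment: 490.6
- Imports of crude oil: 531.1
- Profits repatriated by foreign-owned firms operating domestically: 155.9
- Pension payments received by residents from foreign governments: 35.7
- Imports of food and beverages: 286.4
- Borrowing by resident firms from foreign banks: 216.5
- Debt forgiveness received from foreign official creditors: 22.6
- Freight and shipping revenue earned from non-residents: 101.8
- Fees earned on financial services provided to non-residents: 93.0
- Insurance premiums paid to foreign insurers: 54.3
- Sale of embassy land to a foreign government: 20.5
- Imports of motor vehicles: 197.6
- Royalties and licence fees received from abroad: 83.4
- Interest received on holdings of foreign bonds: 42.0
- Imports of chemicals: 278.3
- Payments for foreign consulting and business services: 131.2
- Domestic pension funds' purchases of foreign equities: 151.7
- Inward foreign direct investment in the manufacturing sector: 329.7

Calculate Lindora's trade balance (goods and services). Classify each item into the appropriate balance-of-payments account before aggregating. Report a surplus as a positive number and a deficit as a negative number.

-1691.3

Goods: -531.1 - 490.6 - 278.3 - 197.6 - 286.4 = -1784.0
Services: 93.0 + 83.4 - 54.3 - 131.2 + 101.8 = 92.7
Trade balance = -1784.0 + 92.7 = -1691.3
(Excluded from the trade balance — primary income: profits repatriated by foreign-owned firms operating domestically 155.9, interest received on holdings of foreign bonds 42.0; secondary income: pension payments received by residents from foreign governments 35.7; financial account: borrowing by resident firms from foreign banks 216.5, domestic pension funds' purchases of foreign equities 151.7, inward foreign direct investment in the manufacturing sector 329.7; capital account: debt forgiveness received from foreign official creditors 22.6, sale of embassy land to a foreign government 20.5.)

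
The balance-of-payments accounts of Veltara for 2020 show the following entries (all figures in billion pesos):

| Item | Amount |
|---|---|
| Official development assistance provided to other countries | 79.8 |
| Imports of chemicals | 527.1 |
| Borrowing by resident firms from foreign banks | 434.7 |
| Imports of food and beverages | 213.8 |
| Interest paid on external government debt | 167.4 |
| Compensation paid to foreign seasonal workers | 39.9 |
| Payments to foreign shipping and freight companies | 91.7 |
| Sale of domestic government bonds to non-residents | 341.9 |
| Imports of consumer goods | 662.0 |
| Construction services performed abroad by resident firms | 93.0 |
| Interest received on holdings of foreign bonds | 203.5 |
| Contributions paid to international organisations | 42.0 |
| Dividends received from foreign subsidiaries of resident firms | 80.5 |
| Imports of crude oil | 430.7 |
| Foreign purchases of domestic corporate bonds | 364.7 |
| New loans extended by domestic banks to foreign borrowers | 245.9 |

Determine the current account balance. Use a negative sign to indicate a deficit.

-1877.4

Goods: -662.0 - 430.7 - 213.8 - 527.1 = -1833.6
Services: -91.7 + 93.0 = 1.3
Primary income: 203.5 + 80.5 - 39.9 - 167.4 = 76.7
Secondary income: -42.0 - 79.8 = -121.8
Current account = (-1833.6) + 1.3 + 76.7 + (-121.8) = -1877.4
(Excluded from the current account — financial account: borrowing by resident firms from foreign banks 434.7, sale of domestic government bonds to non-residents 341.9, foreign purchases of domestic corporate bonds 364.7, new loans extended by domestic banks to foreign borrowers 245.9.)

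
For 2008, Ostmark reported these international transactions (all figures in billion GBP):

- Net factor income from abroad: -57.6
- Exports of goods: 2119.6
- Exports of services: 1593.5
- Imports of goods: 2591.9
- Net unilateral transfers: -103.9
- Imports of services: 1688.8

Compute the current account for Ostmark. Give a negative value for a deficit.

Goods balance = 2119.6 - 2591.9 = -472.3
Services balance = 1593.5 - 1688.8 = -95.3
Trade balance (goods + services) = -472.3 + (-95.3) = -567.6
Net primary income = -57.6
Net secondary income = -103.9
Current account = -567.6 + (-57.6) + (-103.9) = -729.1

-729.1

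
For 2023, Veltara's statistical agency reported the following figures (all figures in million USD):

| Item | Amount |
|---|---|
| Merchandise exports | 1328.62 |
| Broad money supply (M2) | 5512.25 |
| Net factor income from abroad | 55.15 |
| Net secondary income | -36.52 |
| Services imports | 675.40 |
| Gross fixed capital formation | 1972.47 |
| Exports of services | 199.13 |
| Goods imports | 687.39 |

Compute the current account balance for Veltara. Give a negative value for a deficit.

Goods balance = 1328.62 - 687.39 = 641.23
Services balance = 199.13 - 675.40 = -476.27
Trade balance (goods + services) = 641.23 + (-476.27) = 164.96
Net primary income = 55.15
Net secondary income = -36.52
Current account = 164.96 + 55.15 + (-36.52) = 183.59

183.59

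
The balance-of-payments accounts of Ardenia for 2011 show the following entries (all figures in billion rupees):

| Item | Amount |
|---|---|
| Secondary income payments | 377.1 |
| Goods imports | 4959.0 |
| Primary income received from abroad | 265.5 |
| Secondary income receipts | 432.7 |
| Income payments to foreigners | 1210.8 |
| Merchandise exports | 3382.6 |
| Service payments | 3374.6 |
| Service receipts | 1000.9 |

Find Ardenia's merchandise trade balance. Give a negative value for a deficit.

-1576.4

Goods balance = 3382.6 - 4959.0 = -1576.4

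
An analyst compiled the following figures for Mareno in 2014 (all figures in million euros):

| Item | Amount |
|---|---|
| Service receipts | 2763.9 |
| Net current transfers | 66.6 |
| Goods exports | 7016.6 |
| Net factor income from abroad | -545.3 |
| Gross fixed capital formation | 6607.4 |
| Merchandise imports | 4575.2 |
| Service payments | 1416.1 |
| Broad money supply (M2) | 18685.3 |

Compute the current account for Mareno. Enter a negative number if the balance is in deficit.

3310.5

Goods balance = 7016.6 - 4575.2 = 2441.4
Services balance = 2763.9 - 1416.1 = 1347.8
Trade balance (goods + services) = 2441.4 + 1347.8 = 3789.2
Net primary income = -545.3
Net secondary income = 66.6
Current account = 3789.2 + (-545.3) + 66.6 = 3310.5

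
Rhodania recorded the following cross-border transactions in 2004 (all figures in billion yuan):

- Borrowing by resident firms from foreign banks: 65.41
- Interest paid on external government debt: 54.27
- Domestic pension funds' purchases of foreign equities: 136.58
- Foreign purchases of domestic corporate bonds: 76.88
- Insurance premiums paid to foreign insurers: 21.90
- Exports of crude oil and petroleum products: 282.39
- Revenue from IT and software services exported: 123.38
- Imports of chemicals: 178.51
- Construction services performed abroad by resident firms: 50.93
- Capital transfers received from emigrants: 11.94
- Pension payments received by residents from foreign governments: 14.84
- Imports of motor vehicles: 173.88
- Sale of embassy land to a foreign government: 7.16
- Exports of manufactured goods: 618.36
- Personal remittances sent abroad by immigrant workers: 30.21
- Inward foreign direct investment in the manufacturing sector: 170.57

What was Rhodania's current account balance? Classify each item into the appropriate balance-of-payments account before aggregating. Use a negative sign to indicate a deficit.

Goods: 282.39 - 178.51 - 173.88 + 618.36 = 548.36
Services: -21.90 + 50.93 + 123.38 = 152.41
Primary income: -54.27
Secondary income: -30.21 + 14.84 = -15.37
Current account = 548.36 + 152.41 + (-54.27) + (-15.37) = 631.13
(Excluded from the current account — financial account: borrowing by resident firms from foreign banks 65.41, domestic pension funds' purchases of foreign equities 136.58, foreign purchases of domestic corporate bonds 76.88, inward foreign direct investment in the manufacturing sector 170.57; capital account: capital transfers received from emigrants 11.94, sale of embassy land to a foreign government 7.16.)

631.13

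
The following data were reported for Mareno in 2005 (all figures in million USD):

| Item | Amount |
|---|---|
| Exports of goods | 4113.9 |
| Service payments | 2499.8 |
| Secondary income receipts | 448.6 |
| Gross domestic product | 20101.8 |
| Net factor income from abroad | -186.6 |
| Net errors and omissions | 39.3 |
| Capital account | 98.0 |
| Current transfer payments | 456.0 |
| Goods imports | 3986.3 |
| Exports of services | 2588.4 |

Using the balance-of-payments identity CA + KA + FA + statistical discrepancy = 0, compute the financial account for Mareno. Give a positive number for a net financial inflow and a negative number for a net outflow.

Goods balance = 4113.9 - 3986.3 = 127.6
Services balance = 2588.4 - 2499.8 = 88.6
Trade balance (goods + services) = 127.6 + 88.6 = 216.2
Net primary income = -186.6
Net secondary income = 448.6 - 456.0 = -7.4
Current account = 216.2 + (-186.6) + (-7.4) = 22.2
Financial account = -(22.2 + 98.0 + 39.3) = -159.5

-159.5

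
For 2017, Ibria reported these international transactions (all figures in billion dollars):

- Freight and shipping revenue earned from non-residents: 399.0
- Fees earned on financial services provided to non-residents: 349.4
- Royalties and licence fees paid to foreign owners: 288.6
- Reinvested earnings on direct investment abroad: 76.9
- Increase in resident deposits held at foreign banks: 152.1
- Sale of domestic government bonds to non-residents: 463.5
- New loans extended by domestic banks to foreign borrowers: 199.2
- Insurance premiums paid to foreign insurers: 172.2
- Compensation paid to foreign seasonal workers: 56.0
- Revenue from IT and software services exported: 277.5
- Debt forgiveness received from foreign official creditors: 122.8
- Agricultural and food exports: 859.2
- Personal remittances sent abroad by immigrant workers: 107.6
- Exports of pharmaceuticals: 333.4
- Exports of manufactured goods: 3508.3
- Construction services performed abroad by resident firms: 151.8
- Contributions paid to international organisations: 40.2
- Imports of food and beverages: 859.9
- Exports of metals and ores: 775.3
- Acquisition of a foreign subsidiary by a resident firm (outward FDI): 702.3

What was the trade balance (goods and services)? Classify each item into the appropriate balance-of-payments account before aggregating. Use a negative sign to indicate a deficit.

Goods: -859.9 + 333.4 + 3508.3 + 775.3 + 859.2 = 4616.3
Services: 151.8 + 399.0 - 288.6 - 172.2 + 277.5 + 349.4 = 716.9
Trade balance = 4616.3 + 716.9 = 5333.2
(Excluded from the trade balance — primary income: reinvested earnings on direct investment abroad 76.9, compensation paid to foreign seasonal workers 56.0; financial account: increase in resident deposits held at foreign banks 152.1, sale of domestic government bonds to non-residents 463.5, new loans extended by domestic banks to foreign borrowers 199.2, acquisition of a foreign subsidiary by a resident firm (outward FDI) 702.3; capital account: debt forgiveness received from foreign official creditors 122.8; secondary income: personal remittances sent abroad by immigrant workers 107.6, contributions paid to international organisations 40.2.)

5333.2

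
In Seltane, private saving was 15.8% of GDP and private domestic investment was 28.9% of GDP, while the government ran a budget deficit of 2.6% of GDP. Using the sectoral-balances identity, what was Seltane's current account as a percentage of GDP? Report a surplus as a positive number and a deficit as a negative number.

By the sectoral-balances identity, CA = (S_private - I) + (T - G).
Private balance = 15.8 - 28.9 = -13.1
Government balance (T - G) = -2.6
CA = -13.1 + (-2.6) = -15.7

-15.7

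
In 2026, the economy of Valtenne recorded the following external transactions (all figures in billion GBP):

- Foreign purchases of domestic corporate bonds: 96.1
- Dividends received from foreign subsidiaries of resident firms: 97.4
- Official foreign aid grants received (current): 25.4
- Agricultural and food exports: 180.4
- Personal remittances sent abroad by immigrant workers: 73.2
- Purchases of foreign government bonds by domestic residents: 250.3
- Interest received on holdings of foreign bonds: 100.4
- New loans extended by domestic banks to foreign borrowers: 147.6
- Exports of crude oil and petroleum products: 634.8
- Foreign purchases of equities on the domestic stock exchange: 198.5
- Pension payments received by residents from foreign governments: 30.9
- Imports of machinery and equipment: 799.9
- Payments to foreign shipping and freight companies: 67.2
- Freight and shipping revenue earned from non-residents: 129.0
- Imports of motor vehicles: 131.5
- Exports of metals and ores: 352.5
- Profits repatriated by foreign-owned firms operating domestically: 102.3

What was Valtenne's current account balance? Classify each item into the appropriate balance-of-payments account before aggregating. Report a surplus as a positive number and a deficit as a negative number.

Goods: 634.8 - 131.5 - 799.9 + 352.5 + 180.4 = 236.3
Services: -67.2 + 129.0 = 61.8
Primary income: 100.4 - 102.3 + 97.4 = 95.5
Secondary income: -73.2 + 30.9 + 25.4 = -16.9
Current account = 236.3 + 61.8 + 95.5 + (-16.9) = 376.7
(Excluded from the current account — financial account: foreign purchases of domestic corporate bonds 96.1, purchases of foreign government bonds by domestic residents 250.3, new loans extended by domestic banks to foreign borrowers 147.6, foreign purchases of equities on the domestic stock exchange 198.5.)

376.7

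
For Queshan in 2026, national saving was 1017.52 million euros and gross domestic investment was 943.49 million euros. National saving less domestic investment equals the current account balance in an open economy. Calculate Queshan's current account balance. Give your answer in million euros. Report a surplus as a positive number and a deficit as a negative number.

74.03

S - I = CA (net lending to the rest of the world).
CA = S - I = 1017.52 - 943.49 = 74.03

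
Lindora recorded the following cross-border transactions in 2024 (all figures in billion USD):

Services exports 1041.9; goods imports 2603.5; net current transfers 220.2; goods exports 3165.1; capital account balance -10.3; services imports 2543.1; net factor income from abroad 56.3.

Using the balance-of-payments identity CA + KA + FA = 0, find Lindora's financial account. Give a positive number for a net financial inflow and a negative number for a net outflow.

Goods balance = 3165.1 - 2603.5 = 561.6
Services balance = 1041.9 - 2543.1 = -1501.2
Trade balance (goods + services) = 561.6 + (-1501.2) = -939.6
Net primary income = 56.3
Net secondary income = 220.2
Current account = -939.6 + 56.3 + 220.2 = -663.1
Financial account = -(-663.1 + (-10.3)) = 673.4

673.4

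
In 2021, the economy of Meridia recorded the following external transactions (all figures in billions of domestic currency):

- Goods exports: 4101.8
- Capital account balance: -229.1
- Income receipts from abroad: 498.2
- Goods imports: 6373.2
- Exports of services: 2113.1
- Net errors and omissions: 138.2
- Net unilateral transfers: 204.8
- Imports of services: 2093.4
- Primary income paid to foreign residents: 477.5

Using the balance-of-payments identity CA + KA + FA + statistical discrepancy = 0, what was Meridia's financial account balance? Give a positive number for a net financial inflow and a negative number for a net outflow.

2117.1

Goods balance = 4101.8 - 6373.2 = -2271.4
Services balance = 2113.1 - 2093.4 = 19.7
Trade balance (goods + services) = -2271.4 + 19.7 = -2251.7
Net primary income = 498.2 - 477.5 = 20.7
Net secondary income = 204.8
Current account = -2251.7 + 20.7 + 204.8 = -2026.2
Financial account = -(-2026.2 + (-229.1) + 138.2) = 2117.1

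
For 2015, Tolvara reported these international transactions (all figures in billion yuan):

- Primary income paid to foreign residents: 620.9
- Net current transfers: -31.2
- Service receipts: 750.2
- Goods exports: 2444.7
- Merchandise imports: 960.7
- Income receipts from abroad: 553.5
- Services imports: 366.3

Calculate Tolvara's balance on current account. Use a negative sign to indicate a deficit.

Goods balance = 2444.7 - 960.7 = 1484.0
Services balance = 750.2 - 366.3 = 383.9
Trade balance (goods + services) = 1484.0 + 383.9 = 1867.9
Net primary income = 553.5 - 620.9 = -67.4
Net secondary income = -31.2
Current account = 1867.9 + (-67.4) + (-31.2) = 1769.3

1769.3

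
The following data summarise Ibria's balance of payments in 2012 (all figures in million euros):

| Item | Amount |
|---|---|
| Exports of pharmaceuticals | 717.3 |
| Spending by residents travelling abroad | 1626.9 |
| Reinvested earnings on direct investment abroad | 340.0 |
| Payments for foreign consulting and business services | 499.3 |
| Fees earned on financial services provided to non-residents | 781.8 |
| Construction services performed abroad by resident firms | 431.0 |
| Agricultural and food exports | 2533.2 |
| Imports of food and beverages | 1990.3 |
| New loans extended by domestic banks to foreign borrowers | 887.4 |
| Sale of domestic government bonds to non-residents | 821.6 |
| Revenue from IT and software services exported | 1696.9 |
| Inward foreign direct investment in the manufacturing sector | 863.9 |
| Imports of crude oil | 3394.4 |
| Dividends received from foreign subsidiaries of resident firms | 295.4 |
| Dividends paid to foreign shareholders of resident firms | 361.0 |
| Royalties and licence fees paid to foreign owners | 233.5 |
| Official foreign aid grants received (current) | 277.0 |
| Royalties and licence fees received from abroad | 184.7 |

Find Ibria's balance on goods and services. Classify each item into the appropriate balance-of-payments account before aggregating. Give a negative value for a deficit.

Goods: -1990.3 + 2533.2 - 3394.4 + 717.3 = -2134.2
Services: 184.7 - 499.3 + 431.0 - 1626.9 + 1696.9 - 233.5 + 781.8 = 734.7
Trade balance = -2134.2 + 734.7 = -1399.5
(Excluded from the trade balance — primary income: reinvested earnings on direct investment abroad 340.0, dividends received from foreign subsidiaries of resident firms 295.4, dividends paid to foreign shareholders of resident firms 361.0; financial account: new loans extended by domestic banks to foreign borrowers 887.4, sale of domestic government bonds to non-residents 821.6, inward foreign direct investment in the manufacturing sector 863.9; secondary income: official foreign aid grants received (current) 277.0.)

-1399.5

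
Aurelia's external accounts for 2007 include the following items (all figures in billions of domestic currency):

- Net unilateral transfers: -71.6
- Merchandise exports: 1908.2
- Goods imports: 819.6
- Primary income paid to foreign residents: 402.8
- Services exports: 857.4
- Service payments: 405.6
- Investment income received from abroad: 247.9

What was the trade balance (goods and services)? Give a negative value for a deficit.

1540.4

Goods balance = 1908.2 - 819.6 = 1088.6
Services balance = 857.4 - 405.6 = 451.8
Trade balance (goods + services) = 1088.6 + 451.8 = 1540.4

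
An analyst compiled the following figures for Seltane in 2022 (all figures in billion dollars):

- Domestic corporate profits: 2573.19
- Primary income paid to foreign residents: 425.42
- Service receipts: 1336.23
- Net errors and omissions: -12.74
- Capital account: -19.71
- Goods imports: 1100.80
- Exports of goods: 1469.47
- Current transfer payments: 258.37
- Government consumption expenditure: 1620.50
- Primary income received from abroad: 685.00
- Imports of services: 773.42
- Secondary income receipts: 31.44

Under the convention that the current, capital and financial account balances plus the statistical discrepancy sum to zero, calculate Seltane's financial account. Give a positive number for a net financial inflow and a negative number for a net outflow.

-931.68

Goods balance = 1469.47 - 1100.80 = 368.67
Services balance = 1336.23 - 773.42 = 562.81
Trade balance (goods + services) = 368.67 + 562.81 = 931.48
Net primary income = 685.00 - 425.42 = 259.58
Net secondary income = 31.44 - 258.37 = -226.93
Current account = 931.48 + 259.58 + (-226.93) = 964.13
Financial account = -(964.13 + (-19.71) + (-12.74)) = -931.68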